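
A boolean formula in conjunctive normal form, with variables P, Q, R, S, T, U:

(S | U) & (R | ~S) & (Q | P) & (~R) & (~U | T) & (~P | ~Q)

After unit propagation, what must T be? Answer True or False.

True

(~R) stands alone — R = False.
(~S | R): since R = False, the clause reduces to (~S). S = False.
(S | U) with S = False leaves only U, so U = True.
In (~U | T), ~U is now false; T must hold, so T = True.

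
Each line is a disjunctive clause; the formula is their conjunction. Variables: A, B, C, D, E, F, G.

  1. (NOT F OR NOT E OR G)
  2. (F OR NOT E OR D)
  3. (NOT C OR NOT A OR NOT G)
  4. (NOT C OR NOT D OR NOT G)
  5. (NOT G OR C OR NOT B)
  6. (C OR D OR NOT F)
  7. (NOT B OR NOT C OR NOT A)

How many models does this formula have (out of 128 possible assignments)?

47

Split on C, then G.
  C=1, G=1: B free; 3 ways for (A,D,E,F) × 2^1 = 6.
  C=1, G=0: 15 of the 32 assignments to (A,B,D,E,F) work.
  C=0, G=1: A free; 5 ways for (B,D,E,F) × 2^1 = 10.
  C=0, G=0: A, B free; 4 ways for (D,E,F) × 2^2 = 16.
Total: 6 + 15 + 10 + 16 = 47.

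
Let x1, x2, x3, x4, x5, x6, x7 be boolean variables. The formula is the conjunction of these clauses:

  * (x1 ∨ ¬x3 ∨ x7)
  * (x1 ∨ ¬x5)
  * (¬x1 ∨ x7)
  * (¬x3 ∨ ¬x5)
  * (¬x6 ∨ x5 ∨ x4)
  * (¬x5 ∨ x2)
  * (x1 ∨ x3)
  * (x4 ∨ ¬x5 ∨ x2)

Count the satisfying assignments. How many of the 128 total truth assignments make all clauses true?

22

Case analysis on x5 and x1:
  x5=T, x1=T: remaining (x2,x3,x4,x6,x7) ∈ {(T,F,F,F,T); (T,F,F,T,T); (T,F,T,F,T); (T,F,T,T,T)} — 4.
  x5=T, x1=F: a clause becomes empty — 0.
  x5=F, x1=T: x2, x3 free; 3 ways for (x4,x6,x7) × 2^2 = 12.
  x5=F, x1=F: x2 free; 3 ways for (x3,x4,x6,x7) × 2^1 = 6.
Total: 4 + 0 + 12 + 6 = 22.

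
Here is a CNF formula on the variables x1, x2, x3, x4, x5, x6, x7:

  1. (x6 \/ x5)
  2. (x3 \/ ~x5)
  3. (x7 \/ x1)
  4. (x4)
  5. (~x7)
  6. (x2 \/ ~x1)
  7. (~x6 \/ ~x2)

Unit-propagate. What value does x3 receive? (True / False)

(x4) stands alone — x4 = True.
(~x7) stands alone — x7 = False.
(x7 \/ x1) with x7 = False leaves only x1, so x1 = True.
(x2 \/ ~x1): since x1 = True, the clause reduces to (x2). x2 = True.
From (~x6 \/ ~x2) and x2 = True: x6 = False.
From (x6 \/ x5) and x6 = False: x5 = True.
(~x5 \/ x3) with x5 = True leaves only x3, so x3 = True.

True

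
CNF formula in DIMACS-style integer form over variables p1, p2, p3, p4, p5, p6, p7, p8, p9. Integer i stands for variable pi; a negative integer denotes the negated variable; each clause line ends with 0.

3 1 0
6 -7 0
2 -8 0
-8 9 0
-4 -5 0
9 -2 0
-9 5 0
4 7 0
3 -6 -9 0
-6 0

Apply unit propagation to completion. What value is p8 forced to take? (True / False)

False

(~p6) is a unit clause: p6 = False.
(p6 | ~p7): since p6 = False, the clause reduces to (~p7). p7 = False.
(p7 | p4) with p7 = False leaves only p4, so p4 = True.
(~p5 | ~p4): since p4 = True, the clause reduces to (~p5). p5 = False.
From (p5 | ~p9) and p5 = False: p9 = False.
(~p8 | p9) with p9 = False leaves only ~p8, so p8 = False.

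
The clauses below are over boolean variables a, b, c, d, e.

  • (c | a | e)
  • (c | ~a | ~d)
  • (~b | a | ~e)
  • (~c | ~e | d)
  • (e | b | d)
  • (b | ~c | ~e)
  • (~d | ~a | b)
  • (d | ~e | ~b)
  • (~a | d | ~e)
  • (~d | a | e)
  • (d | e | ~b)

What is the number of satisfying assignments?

The models are:
  a=F b=F c=F d=F e=T
  a=F b=F c=F d=T e=T
  a=T b=T c=T d=T e=F
  a=T b=T c=T d=T e=T
That's 4 in total.

4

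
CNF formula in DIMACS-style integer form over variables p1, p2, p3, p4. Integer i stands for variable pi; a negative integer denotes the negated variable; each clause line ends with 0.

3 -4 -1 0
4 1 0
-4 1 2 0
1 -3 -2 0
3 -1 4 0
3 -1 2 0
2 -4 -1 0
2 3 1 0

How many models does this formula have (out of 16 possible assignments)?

The models are:
  p1=F p2=T p3=F p4=T
  p1=T p2=F p3=T p4=F
  p1=T p2=T p3=T p4=F
  p1=T p2=T p3=T p4=T
Count: 4.

4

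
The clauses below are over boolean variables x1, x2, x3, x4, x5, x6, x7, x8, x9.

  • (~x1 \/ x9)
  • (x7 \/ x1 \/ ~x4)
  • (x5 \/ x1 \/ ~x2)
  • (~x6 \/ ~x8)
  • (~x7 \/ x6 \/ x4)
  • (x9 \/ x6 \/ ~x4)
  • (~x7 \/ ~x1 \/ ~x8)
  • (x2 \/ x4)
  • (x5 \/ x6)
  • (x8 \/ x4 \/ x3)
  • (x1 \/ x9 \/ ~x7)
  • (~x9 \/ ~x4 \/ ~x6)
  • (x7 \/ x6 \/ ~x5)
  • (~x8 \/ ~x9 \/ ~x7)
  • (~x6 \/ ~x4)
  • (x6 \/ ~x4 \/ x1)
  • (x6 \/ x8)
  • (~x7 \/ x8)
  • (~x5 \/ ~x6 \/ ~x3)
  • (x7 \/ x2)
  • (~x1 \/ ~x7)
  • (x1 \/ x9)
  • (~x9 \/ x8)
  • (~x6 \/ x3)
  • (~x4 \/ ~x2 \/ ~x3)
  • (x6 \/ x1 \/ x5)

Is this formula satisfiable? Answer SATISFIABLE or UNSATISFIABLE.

x6 = True:
  propagation gives x8=False, x4=False, x2=True, x3=True; an empty clause results — contradiction.
x6 = False:
  propagation gives x5=True, x7=True, x4=True, x9=True; an empty clause results — contradiction.
Every branch closes, so no satisfying assignment exists.

UNSATISFIABLE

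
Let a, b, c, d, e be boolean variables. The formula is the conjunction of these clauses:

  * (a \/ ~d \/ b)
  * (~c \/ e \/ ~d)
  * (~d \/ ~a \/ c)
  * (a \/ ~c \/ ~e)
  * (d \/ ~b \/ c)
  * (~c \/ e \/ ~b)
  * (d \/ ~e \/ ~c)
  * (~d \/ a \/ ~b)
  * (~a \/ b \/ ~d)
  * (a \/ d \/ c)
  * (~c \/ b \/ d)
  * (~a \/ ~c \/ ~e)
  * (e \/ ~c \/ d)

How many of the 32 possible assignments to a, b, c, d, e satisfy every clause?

2

Satisfying assignments:
  a=1 b=0 c=0 d=0 e=0
  a=1 b=0 c=0 d=0 e=1
Count: 2.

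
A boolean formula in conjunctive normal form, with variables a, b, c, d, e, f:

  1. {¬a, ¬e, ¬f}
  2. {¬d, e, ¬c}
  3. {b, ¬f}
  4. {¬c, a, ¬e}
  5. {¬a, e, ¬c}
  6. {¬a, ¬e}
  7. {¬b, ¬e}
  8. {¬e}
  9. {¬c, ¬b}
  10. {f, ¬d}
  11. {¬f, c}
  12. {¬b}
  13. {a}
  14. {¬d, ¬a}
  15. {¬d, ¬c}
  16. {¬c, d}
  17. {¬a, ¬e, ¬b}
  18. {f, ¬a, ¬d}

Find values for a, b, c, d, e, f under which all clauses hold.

a=1, b=0, c=0, d=0, e=0, f=0

The clause (¬e) is unit: e must be False.
Unit propagation: (¬b) forces b = False.
Unit propagation: (¬f) forces f = False.
Unit propagation: (¬d) forces d = False.
(a) is a unit clause, so a = True.
The clause (¬c) is unit: c must be False.
Every clause has at least one true literal under this assignment.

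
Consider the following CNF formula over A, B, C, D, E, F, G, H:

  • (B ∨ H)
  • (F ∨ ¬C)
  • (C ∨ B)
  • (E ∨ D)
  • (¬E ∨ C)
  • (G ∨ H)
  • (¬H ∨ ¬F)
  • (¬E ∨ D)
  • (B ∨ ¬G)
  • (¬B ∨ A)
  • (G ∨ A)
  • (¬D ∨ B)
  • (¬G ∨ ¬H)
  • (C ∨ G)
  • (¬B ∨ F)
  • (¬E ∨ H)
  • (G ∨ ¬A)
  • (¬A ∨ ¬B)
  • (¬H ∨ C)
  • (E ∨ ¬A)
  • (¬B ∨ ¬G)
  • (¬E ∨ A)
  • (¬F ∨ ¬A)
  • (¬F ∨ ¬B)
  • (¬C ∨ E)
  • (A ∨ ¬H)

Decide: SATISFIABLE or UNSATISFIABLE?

B = True:
  propagation gives A=True; an empty clause results — contradiction.
B = False:
  propagation gives H=True, C=True, F=True; an empty clause results — contradiction.
Every branch closes, so no satisfying assignment exists.

UNSATISFIABLE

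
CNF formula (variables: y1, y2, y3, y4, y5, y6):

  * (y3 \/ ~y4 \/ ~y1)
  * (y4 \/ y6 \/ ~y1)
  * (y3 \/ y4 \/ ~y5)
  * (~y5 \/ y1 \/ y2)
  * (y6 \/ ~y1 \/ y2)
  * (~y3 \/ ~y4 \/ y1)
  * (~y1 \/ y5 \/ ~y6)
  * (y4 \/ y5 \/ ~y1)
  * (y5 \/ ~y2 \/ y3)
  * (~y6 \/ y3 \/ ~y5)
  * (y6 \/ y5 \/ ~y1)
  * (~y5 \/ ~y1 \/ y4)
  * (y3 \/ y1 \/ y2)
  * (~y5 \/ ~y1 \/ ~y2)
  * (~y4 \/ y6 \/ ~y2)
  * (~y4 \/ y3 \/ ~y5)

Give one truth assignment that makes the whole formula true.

Try y1 = False.
Set y2 = True and propagate.
The remaining clauses are satisfied by y3 = True, y4 = False, y5 = False, y6 = True.
Every clause has at least one true literal under this assignment.

y1=F, y2=T, y3=T, y4=F, y5=F, y6=T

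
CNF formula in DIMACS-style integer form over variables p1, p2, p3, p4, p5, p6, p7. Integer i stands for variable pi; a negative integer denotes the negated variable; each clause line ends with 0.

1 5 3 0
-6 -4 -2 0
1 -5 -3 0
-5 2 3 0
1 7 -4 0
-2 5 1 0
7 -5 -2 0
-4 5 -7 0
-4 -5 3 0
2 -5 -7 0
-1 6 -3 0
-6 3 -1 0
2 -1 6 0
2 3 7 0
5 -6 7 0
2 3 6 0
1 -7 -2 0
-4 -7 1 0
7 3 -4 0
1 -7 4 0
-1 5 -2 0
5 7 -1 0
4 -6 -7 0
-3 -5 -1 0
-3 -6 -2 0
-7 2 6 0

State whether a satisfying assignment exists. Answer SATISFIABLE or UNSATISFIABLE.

Set p1 = True and propagate.
The remaining clauses are satisfied by p2 = True, p3 = False, p4 = False, p5 = True, p6 = False, p7 = True.
Every clause has at least one true literal under this assignment.
So p1 = T, p2 = T, p3 = F, p4 = F, p5 = T, p6 = F, p7 = T is a satisfying assignment.

SATISFIABLE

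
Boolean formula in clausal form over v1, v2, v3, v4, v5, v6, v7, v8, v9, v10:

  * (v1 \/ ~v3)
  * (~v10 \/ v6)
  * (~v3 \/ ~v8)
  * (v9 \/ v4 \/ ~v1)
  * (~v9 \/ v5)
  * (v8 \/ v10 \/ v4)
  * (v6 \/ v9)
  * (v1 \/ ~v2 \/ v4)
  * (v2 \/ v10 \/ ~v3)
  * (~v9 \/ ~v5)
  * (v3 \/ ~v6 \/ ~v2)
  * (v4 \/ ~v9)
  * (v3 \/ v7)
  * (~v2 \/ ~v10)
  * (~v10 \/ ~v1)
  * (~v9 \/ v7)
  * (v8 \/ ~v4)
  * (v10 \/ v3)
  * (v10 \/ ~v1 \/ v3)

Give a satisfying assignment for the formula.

v1=F  v2=F  v3=F  v4=F  v5=T  v6=T  v7=T  v8=F  v9=F  v10=T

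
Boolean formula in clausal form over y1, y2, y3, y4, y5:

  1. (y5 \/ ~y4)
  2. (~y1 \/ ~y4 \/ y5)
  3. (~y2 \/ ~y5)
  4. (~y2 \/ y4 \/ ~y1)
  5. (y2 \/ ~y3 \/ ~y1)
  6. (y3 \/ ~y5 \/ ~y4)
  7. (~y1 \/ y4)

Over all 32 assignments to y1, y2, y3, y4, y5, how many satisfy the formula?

The models are:
  y1=F y2=F y3=F y4=F y5=F
  y1=F y2=F y3=F y4=F y5=T
  y1=F y2=F y3=T y4=F y5=F
  y1=F y2=F y3=T y4=F y5=T
  y1=F y2=F y3=T y4=T y5=T
  y1=F y2=T y3=F y4=F y5=F
  y1=F y2=T y3=T y4=F y5=F
Count: 7.

7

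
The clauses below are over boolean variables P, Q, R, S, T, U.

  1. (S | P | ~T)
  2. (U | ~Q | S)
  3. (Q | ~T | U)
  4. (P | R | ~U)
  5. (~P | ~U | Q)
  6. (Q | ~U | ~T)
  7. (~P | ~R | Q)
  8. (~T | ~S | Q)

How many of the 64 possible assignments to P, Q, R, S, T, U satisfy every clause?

27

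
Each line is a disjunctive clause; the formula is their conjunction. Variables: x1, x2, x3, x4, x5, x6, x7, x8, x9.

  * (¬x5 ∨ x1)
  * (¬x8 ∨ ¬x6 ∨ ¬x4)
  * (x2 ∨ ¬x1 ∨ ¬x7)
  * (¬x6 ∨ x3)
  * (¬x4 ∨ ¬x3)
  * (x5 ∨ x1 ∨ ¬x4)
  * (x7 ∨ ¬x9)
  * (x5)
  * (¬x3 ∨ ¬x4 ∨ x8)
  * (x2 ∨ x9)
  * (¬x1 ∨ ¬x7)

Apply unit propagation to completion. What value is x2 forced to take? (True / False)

True

(x5) is a unit clause: x5 = True.
In (x1 ∨ ¬x5), ¬x5 is now false; x1 must hold, so x1 = True.
(¬x1 ∨ ¬x7): since x1 = True, the clause reduces to (¬x7). x7 = False.
(x7 ∨ ¬x9): since x7 = False, the clause reduces to (¬x9). x9 = False.
(x9 ∨ x2) with x9 = False leaves only x2, so x2 = True.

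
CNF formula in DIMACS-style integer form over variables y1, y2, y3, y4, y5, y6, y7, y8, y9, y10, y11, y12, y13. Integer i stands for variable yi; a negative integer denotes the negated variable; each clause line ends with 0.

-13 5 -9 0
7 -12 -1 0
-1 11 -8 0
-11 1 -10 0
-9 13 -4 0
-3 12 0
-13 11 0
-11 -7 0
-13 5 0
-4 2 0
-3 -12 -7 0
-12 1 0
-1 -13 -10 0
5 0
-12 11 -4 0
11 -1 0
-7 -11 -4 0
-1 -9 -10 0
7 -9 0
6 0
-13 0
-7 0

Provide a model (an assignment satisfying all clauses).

y1=False, y2=True, y3=False, y4=True, y5=True, y6=True, y7=False, y8=True, y9=False, y10=True, y11=False, y12=False, y13=False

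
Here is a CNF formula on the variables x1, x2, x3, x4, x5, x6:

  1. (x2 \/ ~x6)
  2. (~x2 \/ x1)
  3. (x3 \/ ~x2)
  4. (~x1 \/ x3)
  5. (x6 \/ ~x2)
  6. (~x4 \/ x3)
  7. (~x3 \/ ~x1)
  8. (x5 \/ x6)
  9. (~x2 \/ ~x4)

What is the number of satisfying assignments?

Satisfying assignments:
  x1=F x2=F x3=F x4=F x5=T x6=F
  x1=F x2=F x3=T x4=F x5=T x6=F
  x1=F x2=F x3=T x4=T x5=T x6=F
Count: 3.

3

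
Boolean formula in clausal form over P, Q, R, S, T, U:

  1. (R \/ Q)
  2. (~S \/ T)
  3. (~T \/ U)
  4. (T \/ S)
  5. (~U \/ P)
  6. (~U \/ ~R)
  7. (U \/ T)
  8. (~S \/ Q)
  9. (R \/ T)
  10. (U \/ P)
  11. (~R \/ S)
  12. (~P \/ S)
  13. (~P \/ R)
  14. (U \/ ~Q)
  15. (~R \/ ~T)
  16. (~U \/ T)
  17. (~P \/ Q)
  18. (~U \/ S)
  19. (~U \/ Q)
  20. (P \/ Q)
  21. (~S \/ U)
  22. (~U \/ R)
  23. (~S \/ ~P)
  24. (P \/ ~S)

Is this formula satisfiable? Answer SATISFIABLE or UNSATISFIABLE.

UNSATISFIABLE

U = True:
  propagation gives P=True, R=False; an empty clause results — contradiction.
U = False:
  propagation gives T=False; an empty clause results — contradiction.
Every branch closes, so no satisfying assignment exists.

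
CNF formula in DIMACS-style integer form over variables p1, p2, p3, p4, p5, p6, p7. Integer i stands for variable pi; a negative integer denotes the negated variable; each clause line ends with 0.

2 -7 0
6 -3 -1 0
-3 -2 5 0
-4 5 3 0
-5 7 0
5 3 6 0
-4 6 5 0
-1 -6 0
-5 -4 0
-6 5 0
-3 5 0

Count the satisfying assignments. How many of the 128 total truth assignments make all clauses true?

5

The models are:
  p1=0 p2=1 p3=0 p4=0 p5=1 p6=0 p7=1
  p1=0 p2=1 p3=0 p4=0 p5=1 p6=1 p7=1
  p1=0 p2=1 p3=1 p4=0 p5=1 p6=0 p7=1
  p1=0 p2=1 p3=1 p4=0 p5=1 p6=1 p7=1
  p1=1 p2=1 p3=0 p4=0 p5=1 p6=0 p7=1
That's 5 in total.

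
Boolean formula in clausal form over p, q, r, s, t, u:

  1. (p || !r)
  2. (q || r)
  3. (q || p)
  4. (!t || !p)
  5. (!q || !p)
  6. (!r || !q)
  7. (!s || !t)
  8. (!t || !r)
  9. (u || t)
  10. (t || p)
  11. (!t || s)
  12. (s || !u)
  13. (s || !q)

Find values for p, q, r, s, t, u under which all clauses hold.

p=T, q=F, r=T, s=T, t=F, u=T

Check each clause:
  1. (!r || p) — p is true.
  2. (q || r) — r is true.
  3. (q || p) — p is true.
  4. (!p || !t) — !t is true.
  5. (!p || !q) — !q is true.
  6. (!r || !q) — !q is true.
  7. (!t || !s) — !t is true.
  8. (!t || !r) — !t is true.
  9. (u || t) — u is true.
  10. (t || p) — p is true.
  11. (!t || s) — !t is true.
  12. (s || !u) — s is true.
  13. (!q || s) — s is true.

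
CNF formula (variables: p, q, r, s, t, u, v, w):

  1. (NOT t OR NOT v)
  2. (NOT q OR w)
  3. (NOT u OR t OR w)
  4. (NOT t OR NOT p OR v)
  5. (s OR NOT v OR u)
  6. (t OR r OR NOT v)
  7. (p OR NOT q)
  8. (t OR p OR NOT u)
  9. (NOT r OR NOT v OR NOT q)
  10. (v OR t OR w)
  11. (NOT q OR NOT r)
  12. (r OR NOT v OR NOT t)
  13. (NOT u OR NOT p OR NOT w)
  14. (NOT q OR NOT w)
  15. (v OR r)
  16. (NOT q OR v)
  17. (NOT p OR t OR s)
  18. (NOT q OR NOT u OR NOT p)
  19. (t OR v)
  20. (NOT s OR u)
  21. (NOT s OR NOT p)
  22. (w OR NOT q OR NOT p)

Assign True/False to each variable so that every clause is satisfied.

p=0, q=0, r=1, s=0, t=1, u=1, v=0, w=0

Check each clause:
  1. (NOT v OR NOT t) — NOT v is true.
  2. (w OR NOT q) — NOT q is true.
  3. (w OR NOT u OR t) — t is true.
  4. (NOT p OR NOT t OR v) — NOT p is true.
  5. (u OR s OR NOT v) — NOT v is true.
  6. (t OR r OR NOT v) — NOT v is true.
  7. (p OR NOT q) — NOT q is true.
  8. (t OR p OR NOT u) — t is true.
  9. (NOT r OR NOT q OR NOT v) — NOT v is true.
  10. (t OR v OR w) — t is true.
  11. (NOT q OR NOT r) — NOT q is true.
  12. (NOT t OR NOT v OR r) — NOT v is true.
  13. (NOT u OR NOT w OR NOT p) — NOT w is true.
  14. (NOT w OR NOT q) — NOT w is true.
  15. (r OR v) — r is true.
  16. (NOT q OR v) — NOT q is true.
  17. (t OR NOT p OR s) — t is true.
  18. (NOT u OR NOT q OR NOT p) — NOT p is true.
  19. (t OR v) — t is true.
  20. (u OR NOT s) — NOT s is true.
  21. (NOT p OR NOT s) — NOT s is true.
  22. (NOT p OR NOT q OR w) — NOT q is true.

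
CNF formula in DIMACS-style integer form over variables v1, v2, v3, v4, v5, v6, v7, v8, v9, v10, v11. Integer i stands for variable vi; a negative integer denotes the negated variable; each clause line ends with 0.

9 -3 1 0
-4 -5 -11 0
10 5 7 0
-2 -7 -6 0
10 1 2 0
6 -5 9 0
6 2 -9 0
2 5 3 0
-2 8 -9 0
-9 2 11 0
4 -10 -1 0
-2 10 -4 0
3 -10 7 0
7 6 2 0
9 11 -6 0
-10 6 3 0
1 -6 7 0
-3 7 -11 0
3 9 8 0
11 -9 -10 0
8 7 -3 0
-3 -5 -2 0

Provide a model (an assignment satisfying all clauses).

v1=True, v2=True, v3=False, v4=False, v5=True, v6=False, v7=False, v8=True, v9=True, v10=False, v11=True

v8 occurs only positively in the remaining clauses — set v8 = True.
Branch on v1: take v1 = True.
The remaining clauses are satisfied by v2 = True, v3 = False, v4 = False, v5 = True, v6 = False, v7 = False, v9 = True, v10 = False, v11 = True.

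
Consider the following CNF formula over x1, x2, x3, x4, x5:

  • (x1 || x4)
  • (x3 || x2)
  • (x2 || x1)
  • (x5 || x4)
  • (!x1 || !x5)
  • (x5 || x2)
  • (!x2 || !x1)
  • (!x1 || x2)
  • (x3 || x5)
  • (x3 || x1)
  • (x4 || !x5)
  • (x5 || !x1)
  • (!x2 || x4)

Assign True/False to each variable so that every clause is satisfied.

x1=F  x2=T  x3=T  x4=T  x5=F

Check each clause:
  1. (x1 || x4) — x4 is true.
  2. (x3 || x2) — x2 is true.
  3. (x2 || x1) — x2 is true.
  4. (x4 || x5) — x4 is true.
  5. (!x1 || !x5) — !x5 is true.
  6. (x2 || x5) — x2 is true.
  7. (!x2 || !x1) — !x1 is true.
  8. (!x1 || x2) — x2 is true.
  9. (x5 || x3) — x3 is true.
  10. (x1 || x3) — x3 is true.
  11. (x4 || !x5) — !x5 is true.
  12. (x5 || !x1) — !x1 is true.
  13. (!x2 || x4) — x4 is true.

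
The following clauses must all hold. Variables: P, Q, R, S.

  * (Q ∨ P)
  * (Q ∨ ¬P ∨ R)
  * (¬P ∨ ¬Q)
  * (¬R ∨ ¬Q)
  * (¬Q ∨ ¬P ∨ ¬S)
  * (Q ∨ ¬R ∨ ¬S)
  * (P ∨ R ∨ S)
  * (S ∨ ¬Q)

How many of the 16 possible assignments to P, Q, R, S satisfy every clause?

2

Satisfying assignments:
  P=F Q=T R=F S=T
  P=T Q=F R=T S=F
Count: 2.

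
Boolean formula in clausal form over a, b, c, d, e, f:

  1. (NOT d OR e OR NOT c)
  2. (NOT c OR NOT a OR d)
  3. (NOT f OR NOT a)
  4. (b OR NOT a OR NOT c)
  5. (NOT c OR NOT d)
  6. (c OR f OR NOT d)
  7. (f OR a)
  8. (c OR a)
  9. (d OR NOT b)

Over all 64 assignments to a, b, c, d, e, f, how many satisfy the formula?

Satisfying assignments:
  a=0 b=0 c=1 d=0 e=0 f=1
  a=0 b=0 c=1 d=0 e=1 f=1
  a=1 b=0 c=0 d=0 e=0 f=0
  a=1 b=0 c=0 d=0 e=1 f=0
That's 4 in total.

4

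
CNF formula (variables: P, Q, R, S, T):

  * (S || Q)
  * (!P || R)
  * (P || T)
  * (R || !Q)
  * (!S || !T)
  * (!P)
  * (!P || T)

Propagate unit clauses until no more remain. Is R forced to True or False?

True

(!P) stands alone — P = False.
(T || P): since P = False, the clause reduces to (T). T = True.
From (!T || !S) and T = True: S = False.
In (Q || S), S is now false; Q must hold, so Q = True.
(!Q || R): since Q = True, the clause reduces to (R). R = True.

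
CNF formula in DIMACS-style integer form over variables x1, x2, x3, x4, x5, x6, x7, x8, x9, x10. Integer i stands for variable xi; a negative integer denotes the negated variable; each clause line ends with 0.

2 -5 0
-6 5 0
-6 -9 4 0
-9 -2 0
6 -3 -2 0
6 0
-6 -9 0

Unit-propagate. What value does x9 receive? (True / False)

(x6) stands alone — x6 = True.
In (x5 OR NOT x6), NOT x6 is now false; x5 must hold, so x5 = True.
From (x2 OR NOT x5) and x5 = True: x2 = True.
(NOT x9 OR NOT x2) with x2 = True leaves only NOT x9, so x9 = False.

False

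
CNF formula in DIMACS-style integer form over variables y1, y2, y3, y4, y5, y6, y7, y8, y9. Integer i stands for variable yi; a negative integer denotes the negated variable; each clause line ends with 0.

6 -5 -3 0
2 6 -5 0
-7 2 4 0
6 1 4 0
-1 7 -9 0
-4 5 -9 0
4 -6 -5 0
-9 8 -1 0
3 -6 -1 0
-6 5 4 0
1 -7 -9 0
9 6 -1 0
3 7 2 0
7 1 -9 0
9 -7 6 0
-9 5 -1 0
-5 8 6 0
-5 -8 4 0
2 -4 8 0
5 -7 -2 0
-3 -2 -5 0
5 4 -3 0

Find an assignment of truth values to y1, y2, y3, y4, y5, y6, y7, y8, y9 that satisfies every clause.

y1=False  y2=False  y3=True  y4=True  y5=True  y6=True  y7=True  y8=True  y9=False

Check each clause:
  1. {¬y3, ¬y5, y6} — y6 is true.
  2. {y2, y6, ¬y5} — y6 is true.
  3. {¬y7, y2, y4} — y4 is true.
  4. {y6, y1, y4} — y4 is true.
  5. {y7, ¬y1, ¬y9} — ¬y9 is true.
  6. {y5, ¬y4, ¬y9} — y5 is true.
  7. {¬y6, ¬y5, y4} — y4 is true.
  8. {y8, ¬y1, ¬y9} — y8 is true.
  9. {¬y1, y3, ¬y6} — y3 is true.
  10. {y5, y4, ¬y6} — y4 is true.
  11. {y1, ¬y7, ¬y9} — ¬y9 is true.
  12. {y6, ¬y1, y9} — ¬y1 is true.
  13. {y3, y2, y7} — y3 is true.
  14. {¬y9, y1, y7} — y7 is true.
  15. {y6, y9, ¬y7} — y6 is true.
  16. {¬y9, y5, ¬y1} — y5 is true.
  17. {y8, y6, ¬y5} — y8 is true.
  18. {¬y5, ¬y8, y4} — y4 is true.
  19. {y8, y2, ¬y4} — y8 is true.
  20. {¬y7, y5, ¬y2} — y5 is true.
  21. {¬y2, ¬y3, ¬y5} — ¬y2 is true.
  22. {y5, y4, ¬y3} — y4 is true.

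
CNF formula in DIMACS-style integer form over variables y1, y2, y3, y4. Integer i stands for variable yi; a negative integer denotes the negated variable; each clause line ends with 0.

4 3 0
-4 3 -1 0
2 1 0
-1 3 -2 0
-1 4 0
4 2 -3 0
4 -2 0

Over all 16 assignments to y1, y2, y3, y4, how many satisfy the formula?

4

The models are:
  y1=F y2=T y3=F y4=T
  y1=F y2=T y3=T y4=T
  y1=T y2=F y3=T y4=T
  y1=T y2=T y3=T y4=T
Count: 4.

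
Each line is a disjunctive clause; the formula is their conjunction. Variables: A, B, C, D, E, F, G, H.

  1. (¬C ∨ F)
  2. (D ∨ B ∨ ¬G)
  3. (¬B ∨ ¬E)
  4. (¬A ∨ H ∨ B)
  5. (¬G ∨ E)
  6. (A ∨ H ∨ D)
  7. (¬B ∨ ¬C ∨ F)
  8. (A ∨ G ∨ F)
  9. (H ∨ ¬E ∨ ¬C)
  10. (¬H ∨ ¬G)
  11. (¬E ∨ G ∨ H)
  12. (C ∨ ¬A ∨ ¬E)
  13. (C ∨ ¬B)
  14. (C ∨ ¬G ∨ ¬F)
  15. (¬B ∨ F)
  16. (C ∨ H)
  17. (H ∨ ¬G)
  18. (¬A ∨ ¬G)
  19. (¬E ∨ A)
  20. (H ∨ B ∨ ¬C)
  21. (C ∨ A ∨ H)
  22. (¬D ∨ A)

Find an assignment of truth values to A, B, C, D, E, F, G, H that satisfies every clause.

A=True, B=False, C=True, D=True, E=False, F=True, G=False, H=True

Check each clause:
  1. (F ∨ ¬C) — F is true.
  2. (¬G ∨ B ∨ D) — ¬G is true.
  3. (¬E ∨ ¬B) — ¬E is true.
  4. (B ∨ H ∨ ¬A) — H is true.
  5. (¬G ∨ E) — ¬G is true.
  6. (A ∨ H ∨ D) — H is true.
  7. (¬C ∨ ¬B ∨ F) — ¬B is true.
  8. (F ∨ G ∨ A) — A is true.
  9. (¬C ∨ H ∨ ¬E) — H is true.
  10. (¬H ∨ ¬G) — ¬G is true.
  11. (¬E ∨ H ∨ G) — H is true.
  12. (¬A ∨ C ∨ ¬E) — C is true.
  13. (¬B ∨ C) — C is true.
  14. (C ∨ ¬F ∨ ¬G) — ¬G is true.
  15. (¬B ∨ F) — ¬B is true.
  16. (C ∨ H) — H is true.
  17. (¬G ∨ H) — H is true.
  18. (¬A ∨ ¬G) — ¬G is true.
  19. (¬E ∨ A) — A is true.
  20. (B ∨ ¬C ∨ H) — H is true.
  21. (A ∨ C ∨ H) — H is true.
  22. (A ∨ ¬D) — A is true.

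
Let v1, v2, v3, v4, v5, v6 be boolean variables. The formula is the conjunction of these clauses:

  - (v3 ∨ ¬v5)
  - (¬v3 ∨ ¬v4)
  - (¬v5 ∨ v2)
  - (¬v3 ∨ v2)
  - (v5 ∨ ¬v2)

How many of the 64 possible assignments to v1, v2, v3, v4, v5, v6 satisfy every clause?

12

Case analysis on v2 and v3:
  v2=T, v3=T: remaining (v1,v4,v5,v6) ∈ {(F,F,T,F); (F,F,T,T); (T,F,T,F); (T,F,T,T)} — 4.
  v2=T, v3=F: a clause becomes empty — 0.
  v2=F, v3=T: a clause becomes empty — 0.
  v2=F, v3=F: forces v5=F; v1, v4, v6 free → 2^3 = 8.
Total: 4 + 0 + 0 + 8 = 12.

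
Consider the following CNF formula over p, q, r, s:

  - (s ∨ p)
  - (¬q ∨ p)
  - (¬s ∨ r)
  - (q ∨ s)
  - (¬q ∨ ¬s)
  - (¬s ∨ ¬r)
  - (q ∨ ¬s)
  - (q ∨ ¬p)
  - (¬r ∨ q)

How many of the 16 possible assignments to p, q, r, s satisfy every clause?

2

Satisfying assignments:
  p=1 q=1 r=0 s=0
  p=1 q=1 r=1 s=0
That's 2 in total.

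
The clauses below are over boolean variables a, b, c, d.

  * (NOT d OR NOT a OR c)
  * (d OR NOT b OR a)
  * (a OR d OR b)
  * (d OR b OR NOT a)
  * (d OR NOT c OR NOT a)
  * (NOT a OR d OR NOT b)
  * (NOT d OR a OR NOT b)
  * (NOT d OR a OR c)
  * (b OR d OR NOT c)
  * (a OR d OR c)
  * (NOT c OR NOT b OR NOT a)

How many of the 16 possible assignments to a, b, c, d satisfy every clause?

2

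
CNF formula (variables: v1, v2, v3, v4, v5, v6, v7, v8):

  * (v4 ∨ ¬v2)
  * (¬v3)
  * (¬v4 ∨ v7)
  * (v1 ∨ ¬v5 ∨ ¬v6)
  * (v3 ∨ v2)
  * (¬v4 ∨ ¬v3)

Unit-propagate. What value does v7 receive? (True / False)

True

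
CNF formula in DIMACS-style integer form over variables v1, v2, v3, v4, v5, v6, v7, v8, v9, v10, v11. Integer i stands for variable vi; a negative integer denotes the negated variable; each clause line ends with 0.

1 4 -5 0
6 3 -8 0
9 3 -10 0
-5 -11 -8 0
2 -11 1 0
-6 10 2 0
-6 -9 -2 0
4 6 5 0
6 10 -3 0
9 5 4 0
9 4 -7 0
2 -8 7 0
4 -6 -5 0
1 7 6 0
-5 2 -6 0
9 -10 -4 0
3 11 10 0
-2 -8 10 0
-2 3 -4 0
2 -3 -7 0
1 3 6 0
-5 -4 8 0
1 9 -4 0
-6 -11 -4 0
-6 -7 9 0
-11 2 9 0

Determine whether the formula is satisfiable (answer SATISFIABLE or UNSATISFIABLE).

SATISFIABLE

v1 occurs only positively in the remaining clauses — set v1 = True.
Set v2 = False and propagate.
Branch on v3: take v3 = True.
  then v7 is forced to False.
  then v8 is forced to False.
For the remaining variables, v4 = False, v5 = False, v6 = True, v9 = True, v10 = True, v11 = False works.
Every clause has at least one true literal under this assignment.
So v1 = T, v2 = F, v3 = T, v4 = F, v5 = F, v6 = T, v7 = F, v8 = F, v9 = T, v10 = T, v11 = F is a satisfying assignment.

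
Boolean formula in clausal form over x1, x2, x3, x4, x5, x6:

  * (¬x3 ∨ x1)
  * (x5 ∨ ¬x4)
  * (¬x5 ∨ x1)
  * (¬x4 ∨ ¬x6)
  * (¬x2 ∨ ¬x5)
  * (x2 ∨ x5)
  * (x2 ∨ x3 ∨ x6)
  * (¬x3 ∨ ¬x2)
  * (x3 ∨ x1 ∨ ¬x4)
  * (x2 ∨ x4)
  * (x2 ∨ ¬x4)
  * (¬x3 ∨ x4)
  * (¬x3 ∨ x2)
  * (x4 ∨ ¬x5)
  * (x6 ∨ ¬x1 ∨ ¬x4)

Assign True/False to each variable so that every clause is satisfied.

Try x1 = True.
Try x2 = True.
  then x5 is forced to False.
  then x4 is forced to False.
  then x3 is forced to False.
x6 is now unconstrained; take x6 = True.
Every clause has at least one true literal under this assignment.

x1=True, x2=True, x3=False, x4=False, x5=False, x6=True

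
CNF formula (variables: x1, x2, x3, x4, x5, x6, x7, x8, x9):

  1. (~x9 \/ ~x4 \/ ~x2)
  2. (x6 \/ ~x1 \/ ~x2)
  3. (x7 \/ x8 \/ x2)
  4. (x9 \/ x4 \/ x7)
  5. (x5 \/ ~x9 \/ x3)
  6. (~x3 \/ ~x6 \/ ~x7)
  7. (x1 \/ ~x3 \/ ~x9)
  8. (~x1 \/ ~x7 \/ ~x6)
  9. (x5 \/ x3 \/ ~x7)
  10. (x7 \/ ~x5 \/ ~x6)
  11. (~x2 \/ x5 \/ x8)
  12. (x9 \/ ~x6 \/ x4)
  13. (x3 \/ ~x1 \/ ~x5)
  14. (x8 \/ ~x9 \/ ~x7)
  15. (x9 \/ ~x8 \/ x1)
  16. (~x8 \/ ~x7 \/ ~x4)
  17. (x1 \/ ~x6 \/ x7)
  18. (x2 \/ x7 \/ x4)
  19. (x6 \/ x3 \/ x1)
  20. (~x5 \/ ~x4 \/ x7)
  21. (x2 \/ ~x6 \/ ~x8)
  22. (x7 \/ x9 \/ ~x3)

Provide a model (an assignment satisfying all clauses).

x1=F, x2=F, x3=F, x4=T, x5=T, x6=T, x7=T, x8=F, x9=F

Check each clause:
  1. (~x9 \/ ~x4 \/ ~x2) — ~x2 is true.
  2. (~x2 \/ ~x1 \/ x6) — x6 is true.
  3. (x2 \/ x8 \/ x7) — x7 is true.
  4. (x7 \/ x4 \/ x9) — x4 is true.
  5. (x3 \/ x5 \/ ~x9) — x5 is true.
  6. (~x3 \/ ~x7 \/ ~x6) — ~x3 is true.
  7. (~x9 \/ x1 \/ ~x3) — ~x3 is true.
  8. (~x1 \/ ~x7 \/ ~x6) — ~x1 is true.
  9. (x3 \/ x5 \/ ~x7) — x5 is true.
  10. (~x5 \/ x7 \/ ~x6) — x7 is true.
  11. (x5 \/ ~x2 \/ x8) — x5 is true.
  12. (~x6 \/ x4 \/ x9) — x4 is true.
  13. (~x5 \/ x3 \/ ~x1) — ~x1 is true.
  14. (~x7 \/ ~x9 \/ x8) — ~x9 is true.
  15. (~x8 \/ x9 \/ x1) — ~x8 is true.
  16. (~x8 \/ ~x4 \/ ~x7) — ~x8 is true.
  17. (~x6 \/ x7 \/ x1) — x7 is true.
  18. (x7 \/ x4 \/ x2) — x4 is true.
  19. (x3 \/ x6 \/ x1) — x6 is true.
  20. (~x5 \/ ~x4 \/ x7) — x7 is true.
  21. (~x6 \/ x2 \/ ~x8) — ~x8 is true.
  22. (~x3 \/ x7 \/ x9) — ~x3 is true.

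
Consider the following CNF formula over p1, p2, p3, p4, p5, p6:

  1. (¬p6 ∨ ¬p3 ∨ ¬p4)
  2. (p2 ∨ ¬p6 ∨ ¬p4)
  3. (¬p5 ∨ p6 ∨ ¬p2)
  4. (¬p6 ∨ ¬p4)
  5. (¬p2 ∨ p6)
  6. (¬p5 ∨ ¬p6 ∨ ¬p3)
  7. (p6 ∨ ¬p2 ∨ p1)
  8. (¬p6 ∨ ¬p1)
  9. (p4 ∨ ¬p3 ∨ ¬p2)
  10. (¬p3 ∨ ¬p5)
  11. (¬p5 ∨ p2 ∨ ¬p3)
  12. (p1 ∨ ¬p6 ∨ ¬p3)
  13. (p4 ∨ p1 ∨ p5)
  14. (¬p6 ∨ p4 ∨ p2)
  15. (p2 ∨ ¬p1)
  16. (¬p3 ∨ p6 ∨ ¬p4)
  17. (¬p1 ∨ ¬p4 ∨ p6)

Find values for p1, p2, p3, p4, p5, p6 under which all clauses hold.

p1=False, p2=True, p3=False, p4=False, p5=True, p6=True

p3 occurs only negated in the remaining clauses — set p3 = False.
Branch on p1: take p1 = False.
Try p2 = True.
  then p6 is forced to True.
  then p4 is forced to False.
  then p5 is forced to True.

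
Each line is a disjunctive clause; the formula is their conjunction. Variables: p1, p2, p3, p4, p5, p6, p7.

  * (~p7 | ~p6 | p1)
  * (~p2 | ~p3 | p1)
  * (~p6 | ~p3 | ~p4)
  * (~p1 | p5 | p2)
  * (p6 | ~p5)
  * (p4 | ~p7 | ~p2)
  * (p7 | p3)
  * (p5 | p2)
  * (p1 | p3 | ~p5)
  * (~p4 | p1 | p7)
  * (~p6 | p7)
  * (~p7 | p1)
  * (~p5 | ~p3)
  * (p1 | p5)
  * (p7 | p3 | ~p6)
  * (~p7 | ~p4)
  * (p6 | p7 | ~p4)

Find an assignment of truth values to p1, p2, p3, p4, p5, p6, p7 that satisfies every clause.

Set p1 = True and propagate.
For the remaining variables, p2 = False, p3 = False, p4 = False, p5 = True, p6 = True, p7 = True works.

p1=T, p2=F, p3=F, p4=F, p5=T, p6=T, p7=T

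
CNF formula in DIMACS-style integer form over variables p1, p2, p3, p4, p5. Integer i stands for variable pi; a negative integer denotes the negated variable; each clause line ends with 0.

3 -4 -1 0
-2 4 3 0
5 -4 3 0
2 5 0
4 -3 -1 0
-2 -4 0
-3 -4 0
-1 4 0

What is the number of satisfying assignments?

5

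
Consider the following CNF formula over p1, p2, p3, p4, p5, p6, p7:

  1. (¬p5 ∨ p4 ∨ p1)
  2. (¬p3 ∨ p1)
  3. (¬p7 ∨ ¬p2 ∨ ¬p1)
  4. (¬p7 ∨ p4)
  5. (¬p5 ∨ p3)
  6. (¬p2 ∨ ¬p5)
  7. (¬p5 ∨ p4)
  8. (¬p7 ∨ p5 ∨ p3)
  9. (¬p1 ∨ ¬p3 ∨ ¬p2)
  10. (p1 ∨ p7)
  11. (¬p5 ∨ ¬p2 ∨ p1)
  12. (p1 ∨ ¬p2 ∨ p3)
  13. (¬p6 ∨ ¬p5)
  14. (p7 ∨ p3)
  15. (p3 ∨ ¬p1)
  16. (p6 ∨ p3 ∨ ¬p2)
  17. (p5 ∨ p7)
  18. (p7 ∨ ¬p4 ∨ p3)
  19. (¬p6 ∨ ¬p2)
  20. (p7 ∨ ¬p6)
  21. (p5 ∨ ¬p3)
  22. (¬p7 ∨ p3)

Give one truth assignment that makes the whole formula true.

p1=True  p2=False  p3=True  p4=True  p5=True  p6=False  p7=False

Check each clause:
  1. (p4 ∨ ¬p5 ∨ p1) — p1 is true.
  2. (¬p3 ∨ p1) — p1 is true.
  3. (¬p2 ∨ ¬p1 ∨ ¬p7) — ¬p7 is true.
  4. (p4 ∨ ¬p7) — ¬p7 is true.
  5. (¬p5 ∨ p3) — p3 is true.
  6. (¬p2 ∨ ¬p5) — ¬p2 is true.
  7. (p4 ∨ ¬p5) — p4 is true.
  8. (p5 ∨ p3 ∨ ¬p7) — ¬p7 is true.
  9. (¬p3 ∨ ¬p2 ∨ ¬p1) — ¬p2 is true.
  10. (p1 ∨ p7) — p1 is true.
  11. (¬p2 ∨ p1 ∨ ¬p5) — p1 is true.
  12. (p3 ∨ p1 ∨ ¬p2) — p1 is true.
  13. (¬p6 ∨ ¬p5) — ¬p6 is true.
  14. (p7 ∨ p3) — p3 is true.
  15. (p3 ∨ ¬p1) — p3 is true.
  16. (p6 ∨ p3 ∨ ¬p2) — p3 is true.
  17. (p5 ∨ p7) — p5 is true.
  18. (p7 ∨ p3 ∨ ¬p4) — p3 is true.
  19. (¬p2 ∨ ¬p6) — ¬p6 is true.
  20. (¬p6 ∨ p7) — ¬p6 is true.
  21. (p5 ∨ ¬p3) — p5 is true.
  22. (¬p7 ∨ p3) — ¬p7 is true.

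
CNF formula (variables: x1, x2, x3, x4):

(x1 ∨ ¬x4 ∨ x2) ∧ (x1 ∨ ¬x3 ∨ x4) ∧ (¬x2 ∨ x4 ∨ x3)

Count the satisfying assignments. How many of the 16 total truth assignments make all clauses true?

10

Case analysis on x4 and x1:
  x4=T, x1=T: remaining (x2,x3) ∈ {(F,F); (F,T); (T,F); (T,T)} — 4.
  x4=T, x1=F: remaining (x2,x3) ∈ {(T,F); (T,T)} — 2.
  x4=F, x1=T: remaining (x2,x3) ∈ {(F,F); (F,T); (T,T)} — 3.
  x4=F, x1=F: remaining (x2,x3) ∈ {(F,F)} — 1.
Total: 4 + 2 + 3 + 1 = 10.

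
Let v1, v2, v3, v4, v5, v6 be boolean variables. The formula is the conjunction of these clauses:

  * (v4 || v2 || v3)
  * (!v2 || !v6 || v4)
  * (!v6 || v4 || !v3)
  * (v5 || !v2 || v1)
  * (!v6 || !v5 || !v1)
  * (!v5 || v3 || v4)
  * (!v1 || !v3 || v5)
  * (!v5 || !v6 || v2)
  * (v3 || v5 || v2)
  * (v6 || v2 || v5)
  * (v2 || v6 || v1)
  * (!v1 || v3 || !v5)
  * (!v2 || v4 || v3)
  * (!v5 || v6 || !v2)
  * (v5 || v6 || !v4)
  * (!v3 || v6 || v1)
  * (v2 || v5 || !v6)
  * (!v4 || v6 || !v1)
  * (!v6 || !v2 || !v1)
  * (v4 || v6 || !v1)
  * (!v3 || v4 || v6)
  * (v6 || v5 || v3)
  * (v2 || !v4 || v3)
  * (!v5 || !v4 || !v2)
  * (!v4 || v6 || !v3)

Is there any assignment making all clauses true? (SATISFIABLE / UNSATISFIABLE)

UNSATISFIABLE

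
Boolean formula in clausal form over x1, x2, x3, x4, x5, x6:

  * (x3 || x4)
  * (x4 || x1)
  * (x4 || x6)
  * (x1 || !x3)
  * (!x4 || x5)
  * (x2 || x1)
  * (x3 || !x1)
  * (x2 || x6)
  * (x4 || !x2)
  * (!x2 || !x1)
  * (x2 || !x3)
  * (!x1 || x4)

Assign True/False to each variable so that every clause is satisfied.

x1=F  x2=T  x3=F  x4=T  x5=T  x6=T

Check each clause:
  1. (x4 || x3) — x4 is true.
  2. (x1 || x4) — x4 is true.
  3. (x4 || x6) — x4 is true.
  4. (!x3 || x1) — !x3 is true.
  5. (x5 || !x4) — x5 is true.
  6. (x1 || x2) — x2 is true.
  7. (x3 || !x1) — !x1 is true.
  8. (x2 || x6) — x2 is true.
  9. (x4 || !x2) — x4 is true.
  10. (!x1 || !x2) — !x1 is true.
  11. (!x3 || x2) — x2 is true.
  12. (x4 || !x1) — x4 is true.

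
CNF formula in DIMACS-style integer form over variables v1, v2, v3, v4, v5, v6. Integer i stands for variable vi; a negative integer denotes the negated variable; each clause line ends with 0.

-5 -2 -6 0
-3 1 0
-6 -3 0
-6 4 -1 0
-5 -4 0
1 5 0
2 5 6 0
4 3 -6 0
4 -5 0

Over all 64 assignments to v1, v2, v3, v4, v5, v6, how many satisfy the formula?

6

Satisfying assignments:
  v1=T v2=F v3=F v4=T v5=F v6=T
  v1=T v2=T v3=F v4=F v5=F v6=F
  v1=T v2=T v3=F v4=T v5=F v6=F
  v1=T v2=T v3=F v4=T v5=F v6=T
  v1=T v2=T v3=T v4=F v5=F v6=F
  v1=T v2=T v3=T v4=T v5=F v6=F
Count: 6.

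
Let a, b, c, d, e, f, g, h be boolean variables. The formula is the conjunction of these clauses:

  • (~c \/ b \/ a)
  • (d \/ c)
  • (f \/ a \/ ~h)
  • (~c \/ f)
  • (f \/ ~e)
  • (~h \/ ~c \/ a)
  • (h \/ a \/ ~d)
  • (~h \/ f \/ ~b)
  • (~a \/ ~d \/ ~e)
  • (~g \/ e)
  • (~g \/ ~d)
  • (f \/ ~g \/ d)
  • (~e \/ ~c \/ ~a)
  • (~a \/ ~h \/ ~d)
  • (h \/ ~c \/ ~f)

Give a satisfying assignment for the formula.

Pure literal: g appears only negated; assign g = False.
Branch on a: take a = True.
Try b = True.
The remaining clauses are satisfied by c = True, d = False, e = False, f = True, h = True.
Every clause has at least one true literal under this assignment.

a=T  b=T  c=T  d=F  e=F  f=T  g=F  h=T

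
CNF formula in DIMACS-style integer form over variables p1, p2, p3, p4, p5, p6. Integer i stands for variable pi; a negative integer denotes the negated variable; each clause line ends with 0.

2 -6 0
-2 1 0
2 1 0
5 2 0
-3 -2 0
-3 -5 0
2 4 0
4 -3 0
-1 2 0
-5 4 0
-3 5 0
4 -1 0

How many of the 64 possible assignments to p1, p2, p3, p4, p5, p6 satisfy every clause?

4

Satisfying assignments:
  p1=1 p2=1 p3=0 p4=1 p5=0 p6=0
  p1=1 p2=1 p3=0 p4=1 p5=0 p6=1
  p1=1 p2=1 p3=0 p4=1 p5=1 p6=0
  p1=1 p2=1 p3=0 p4=1 p5=1 p6=1
Count: 4.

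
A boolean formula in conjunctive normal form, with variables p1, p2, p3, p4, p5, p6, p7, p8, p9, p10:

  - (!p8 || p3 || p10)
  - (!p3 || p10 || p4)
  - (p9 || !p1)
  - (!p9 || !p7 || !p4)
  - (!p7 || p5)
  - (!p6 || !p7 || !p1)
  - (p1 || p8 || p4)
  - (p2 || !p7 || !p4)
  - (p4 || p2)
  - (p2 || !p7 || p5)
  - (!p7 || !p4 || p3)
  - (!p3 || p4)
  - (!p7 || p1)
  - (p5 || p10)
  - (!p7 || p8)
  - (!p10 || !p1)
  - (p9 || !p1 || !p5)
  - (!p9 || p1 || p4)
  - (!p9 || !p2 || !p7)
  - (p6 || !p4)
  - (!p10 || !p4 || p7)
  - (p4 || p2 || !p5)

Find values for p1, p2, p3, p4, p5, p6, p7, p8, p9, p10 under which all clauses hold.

p1=F, p2=F, p3=F, p4=T, p5=T, p6=T, p7=F, p8=F, p9=T, p10=F

Branch on p1: take p1 = False.
  then p7 is forced to False.
For the remaining variables, p2 = False, p3 = False, p4 = True, p5 = True, p6 = True, p8 = False, p9 = True, p10 = False works.
Every clause has at least one true literal under this assignment.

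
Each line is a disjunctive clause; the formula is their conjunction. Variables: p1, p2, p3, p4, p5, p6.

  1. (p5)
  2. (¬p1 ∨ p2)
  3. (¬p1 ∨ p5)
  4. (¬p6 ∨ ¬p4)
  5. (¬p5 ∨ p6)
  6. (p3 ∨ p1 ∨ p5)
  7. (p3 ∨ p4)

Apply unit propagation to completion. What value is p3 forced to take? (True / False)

True

(p5) is a unit clause: p5 = True.
In (¬p5 ∨ p6), ¬p5 is now false; p6 must hold, so p6 = True.
(¬p6 ∨ ¬p4): since p6 = True, the clause reduces to (¬p4). p4 = False.
From (p4 ∨ p3) and p4 = False: p3 = True.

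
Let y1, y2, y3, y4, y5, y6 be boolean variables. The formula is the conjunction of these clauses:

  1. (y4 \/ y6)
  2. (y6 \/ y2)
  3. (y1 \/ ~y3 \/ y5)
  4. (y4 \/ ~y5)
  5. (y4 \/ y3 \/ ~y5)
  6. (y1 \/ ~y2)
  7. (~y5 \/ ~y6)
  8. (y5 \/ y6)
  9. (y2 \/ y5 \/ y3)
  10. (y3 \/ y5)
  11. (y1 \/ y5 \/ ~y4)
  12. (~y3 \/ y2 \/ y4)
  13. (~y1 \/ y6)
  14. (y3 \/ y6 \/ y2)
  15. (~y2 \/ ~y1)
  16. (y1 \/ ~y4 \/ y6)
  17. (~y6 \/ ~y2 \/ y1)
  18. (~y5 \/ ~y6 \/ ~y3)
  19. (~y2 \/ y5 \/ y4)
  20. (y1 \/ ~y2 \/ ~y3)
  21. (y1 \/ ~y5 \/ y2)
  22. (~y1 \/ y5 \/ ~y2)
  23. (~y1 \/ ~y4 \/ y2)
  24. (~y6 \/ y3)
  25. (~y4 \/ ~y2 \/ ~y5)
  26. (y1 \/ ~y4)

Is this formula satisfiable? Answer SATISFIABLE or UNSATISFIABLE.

UNSATISFIABLE

y2 = True:
  propagation gives y1=True; an empty clause results — contradiction.
y2 = False:
  propagation gives y6=True, y5=False, y3=True, y1=True; an empty clause results — contradiction.
Every branch closes, so no satisfying assignment exists.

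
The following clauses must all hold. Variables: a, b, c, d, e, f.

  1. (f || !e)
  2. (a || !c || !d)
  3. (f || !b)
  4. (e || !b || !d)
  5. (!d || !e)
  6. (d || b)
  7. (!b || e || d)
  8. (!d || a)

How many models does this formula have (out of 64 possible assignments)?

8

Case analysis on d and b:
  d=T, b=T: a clause becomes empty — 0.
  d=T, b=F: remaining (a,c,e,f) ∈ {(T,F,F,F); (T,F,F,T); (T,T,F,F); (T,T,F,T)} — 4.
  d=F, b=T: remaining (a,c,e,f) ∈ {(F,F,T,T); (F,T,T,T); (T,F,T,T); (T,T,T,T)} — 4.
  d=F, b=F: a clause becomes empty — 0.
Total: 0 + 4 + 4 + 0 = 8.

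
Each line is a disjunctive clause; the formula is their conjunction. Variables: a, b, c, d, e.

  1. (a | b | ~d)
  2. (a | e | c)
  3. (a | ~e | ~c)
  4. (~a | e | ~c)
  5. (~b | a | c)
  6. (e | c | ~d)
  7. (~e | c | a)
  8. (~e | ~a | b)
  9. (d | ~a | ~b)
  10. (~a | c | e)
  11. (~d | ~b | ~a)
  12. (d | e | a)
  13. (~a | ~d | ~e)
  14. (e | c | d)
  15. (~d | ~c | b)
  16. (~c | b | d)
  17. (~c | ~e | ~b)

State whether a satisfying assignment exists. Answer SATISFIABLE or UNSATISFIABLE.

SATISFIABLE

Try a = False.
For the remaining variables, b = True, c = True, d = True, e = False works.
So a=False, b=True, c=True, d=True, e=False is a satisfying assignment.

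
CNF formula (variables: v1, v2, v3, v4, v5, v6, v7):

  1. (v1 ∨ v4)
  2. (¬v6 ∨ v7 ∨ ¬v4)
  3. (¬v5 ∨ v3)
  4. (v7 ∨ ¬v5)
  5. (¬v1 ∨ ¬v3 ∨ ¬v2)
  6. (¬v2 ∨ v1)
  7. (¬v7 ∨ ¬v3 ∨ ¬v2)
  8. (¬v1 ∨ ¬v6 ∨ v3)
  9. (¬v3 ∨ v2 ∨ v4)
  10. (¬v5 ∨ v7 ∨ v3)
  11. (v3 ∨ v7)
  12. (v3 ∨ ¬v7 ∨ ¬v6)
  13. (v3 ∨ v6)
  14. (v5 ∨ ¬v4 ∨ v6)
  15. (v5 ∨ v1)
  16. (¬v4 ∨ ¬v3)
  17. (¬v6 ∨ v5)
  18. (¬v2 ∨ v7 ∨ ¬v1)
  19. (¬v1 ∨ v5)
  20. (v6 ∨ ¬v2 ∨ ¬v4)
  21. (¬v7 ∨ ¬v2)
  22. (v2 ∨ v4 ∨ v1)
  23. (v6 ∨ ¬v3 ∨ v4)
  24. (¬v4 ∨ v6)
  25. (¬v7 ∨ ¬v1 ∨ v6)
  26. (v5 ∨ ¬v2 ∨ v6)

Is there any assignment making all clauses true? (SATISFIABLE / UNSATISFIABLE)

UNSATISFIABLE

v3 = True:
  propagation gives v4=False, v1=True, v2=False; an empty clause results — contradiction.
v3 = False:
  propagation gives v5=False, v7=True, v6=False; an empty clause results — contradiction.
Every branch closes, so no satisfying assignment exists.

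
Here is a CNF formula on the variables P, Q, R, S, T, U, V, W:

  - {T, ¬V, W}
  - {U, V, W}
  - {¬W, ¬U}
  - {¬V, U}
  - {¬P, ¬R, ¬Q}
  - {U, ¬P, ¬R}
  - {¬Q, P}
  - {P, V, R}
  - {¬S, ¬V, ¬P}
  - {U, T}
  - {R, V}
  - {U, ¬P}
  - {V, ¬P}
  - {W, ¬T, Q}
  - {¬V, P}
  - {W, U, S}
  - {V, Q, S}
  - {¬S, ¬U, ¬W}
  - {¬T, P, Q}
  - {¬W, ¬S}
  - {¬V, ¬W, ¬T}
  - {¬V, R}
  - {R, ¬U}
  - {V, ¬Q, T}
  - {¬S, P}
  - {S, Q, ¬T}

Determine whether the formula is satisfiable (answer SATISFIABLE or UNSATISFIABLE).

UNSATISFIABLE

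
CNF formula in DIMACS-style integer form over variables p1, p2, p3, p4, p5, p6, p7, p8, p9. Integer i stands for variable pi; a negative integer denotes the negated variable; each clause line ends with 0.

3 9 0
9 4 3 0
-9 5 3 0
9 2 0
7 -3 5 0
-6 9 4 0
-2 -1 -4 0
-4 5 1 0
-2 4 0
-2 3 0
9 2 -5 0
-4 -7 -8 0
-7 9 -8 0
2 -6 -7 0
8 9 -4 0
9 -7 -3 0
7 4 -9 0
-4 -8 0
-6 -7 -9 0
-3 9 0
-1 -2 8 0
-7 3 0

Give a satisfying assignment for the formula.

p6 occurs only negated in the remaining clauses — set p6 = False.
Set p1 = True and propagate.
Branch on p2: take p2 = False.
  then p9 is forced to True.
Set p3 = True and propagate.
The remaining clauses are satisfied by p4 = False, p5 = False, p7 = True, p8 = True.

p1=T, p2=F, p3=T, p4=F, p5=F, p6=F, p7=T, p8=T, p9=T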